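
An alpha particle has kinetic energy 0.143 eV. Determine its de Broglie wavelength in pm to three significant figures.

KE = 0.143 eV = 2.291 × 10⁻²⁰ J.
p = √(2mKE) = √(2 × 6.645 × 10⁻²⁷ × 2.291 × 10⁻²⁰) = 1.745 × 10⁻²³ kg·m/s.
λ = h/p = 6.626 × 10⁻³⁴ / 1.745 × 10⁻²³ = 3.80 × 10⁻¹¹ m = 38.0 pm.

λ = 38.0 pm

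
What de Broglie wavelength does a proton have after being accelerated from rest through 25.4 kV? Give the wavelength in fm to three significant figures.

λ = 180 fm

KE = eV = 1.602 × 10⁻¹⁹ × 2.540 × 10⁴ = 4.069 × 10⁻¹⁵ J.
p = √(2mKE) = √(2 × 1.673 × 10⁻²⁷ × 4.069 × 10⁻¹⁵) = 3.690 × 10⁻²¹ kg·m/s.
λ = h/p = 6.626 × 10⁻³⁴ / 3.690 × 10⁻²¹ = 1.80 × 10⁻¹³ m = 180 fm.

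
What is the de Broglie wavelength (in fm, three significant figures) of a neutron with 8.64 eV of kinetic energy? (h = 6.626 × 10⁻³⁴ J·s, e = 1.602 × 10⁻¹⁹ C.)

λ = 9730 fm

KE = 8.64 eV = 1.384 × 10⁻¹⁸ J.
p = √(2mKE) = √(2 × 1.675 × 10⁻²⁷ × 1.384 × 10⁻¹⁸) = 6.809 × 10⁻²³ kg·m/s.
λ = h/p = 6.626 × 10⁻³⁴ / 6.809 × 10⁻²³ = 9.73 × 10⁻¹² m = 9730 fm.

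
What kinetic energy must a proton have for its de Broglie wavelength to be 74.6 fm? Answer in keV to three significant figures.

KE = 147 keV

p = h/λ = 6.626 × 10⁻³⁴ / 7.460 × 10⁻¹⁴ = 8.882 × 10⁻²¹ kg·m/s.
KE = p²/(2m) = (8.882 × 10⁻²¹)² / (2 × 1.673 × 10⁻²⁷) = 2.358 × 10⁻¹⁴ J = 147 keV.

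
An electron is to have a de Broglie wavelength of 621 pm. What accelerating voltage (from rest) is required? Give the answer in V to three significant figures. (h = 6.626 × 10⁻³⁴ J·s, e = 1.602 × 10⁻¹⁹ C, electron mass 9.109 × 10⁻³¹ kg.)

p = h/λ = 6.626 × 10⁻³⁴ / 6.210 × 10⁻¹⁰ = 1.067 × 10⁻²⁴ kg·m/s.
KE = p²/(2m) = 6.249 × 10⁻¹⁹ J.
V = KE/e = 6.249 × 10⁻¹⁹ / (1.602 × 10⁻¹⁹) = 3.90 V.

V = 3.90 V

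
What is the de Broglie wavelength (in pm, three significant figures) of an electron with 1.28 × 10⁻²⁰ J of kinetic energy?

λ = 4340 pm

p = √(2mKE) = √(2 × 9.109 × 10⁻³¹ × 1.280 × 10⁻²⁰) = 1.527 × 10⁻²⁵ kg·m/s.
λ = h/p = 6.626 × 10⁻³⁴ / 1.527 × 10⁻²⁵ = 4.34 × 10⁻⁹ m = 4340 pm.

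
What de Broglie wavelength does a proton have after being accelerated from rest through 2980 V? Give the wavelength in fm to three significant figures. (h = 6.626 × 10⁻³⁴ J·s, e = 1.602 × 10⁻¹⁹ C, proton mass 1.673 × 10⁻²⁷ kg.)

KE = eV = 1.602 × 10⁻¹⁹ × 2980 = 4.774 × 10⁻¹⁶ J.
p = √(2mKE) = √(2 × 1.673 × 10⁻²⁷ × 4.774 × 10⁻¹⁶) = 1.264 × 10⁻²¹ kg·m/s.
λ = h/p = 6.626 × 10⁻³⁴ / 1.264 × 10⁻²¹ = 5.24 × 10⁻¹³ m = 524 fm.

λ = 524 fm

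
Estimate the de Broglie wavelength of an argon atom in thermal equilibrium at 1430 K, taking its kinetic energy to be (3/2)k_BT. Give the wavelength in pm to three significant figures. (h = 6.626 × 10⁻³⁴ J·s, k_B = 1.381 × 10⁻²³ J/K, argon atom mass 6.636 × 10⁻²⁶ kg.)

λ = 10.6 pm

KE = (3/2)k_BT = 1.5 × 1.381 × 10⁻²³ × 1430 = 2.962 × 10⁻²⁰ J.
p = √(2mKE) = √(2 × 6.636 × 10⁻²⁶ × 2.962 × 10⁻²⁰) = 6.270 × 10⁻²³ kg·m/s.
λ = h/p = 1.06 × 10⁻¹¹ m = 10.6 pm.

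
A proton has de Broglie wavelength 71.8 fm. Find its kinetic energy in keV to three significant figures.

KE = 159 keV

p = h/λ = 6.626 × 10⁻³⁴ / 7.180 × 10⁻¹⁴ = 9.228 × 10⁻²¹ kg·m/s.
KE = p²/(2m) = (9.228 × 10⁻²¹)² / (2 × 1.673 × 10⁻²⁷) = 2.545 × 10⁻¹⁴ J = 159 keV.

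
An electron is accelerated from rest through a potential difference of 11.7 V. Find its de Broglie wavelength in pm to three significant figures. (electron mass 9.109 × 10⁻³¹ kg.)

λ = 359 pm

KE = eV = 1.602 × 10⁻¹⁹ × 11.70 = 1.874 × 10⁻¹⁸ J.
p = √(2mKE) = √(2 × 9.109 × 10⁻³¹ × 1.874 × 10⁻¹⁸) = 1.848 × 10⁻²⁴ kg·m/s.
λ = h/p = 6.626 × 10⁻³⁴ / 1.848 × 10⁻²⁴ = 3.59 × 10⁻¹⁰ m = 359 pm.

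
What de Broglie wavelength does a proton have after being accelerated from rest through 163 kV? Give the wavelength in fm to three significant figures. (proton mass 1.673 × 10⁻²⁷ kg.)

λ = 70.9 fm

KE = eV = 1.602 × 10⁻¹⁹ × 1.630 × 10⁵ = 2.611 × 10⁻¹⁴ J.
p = √(2mKE) = √(2 × 1.673 × 10⁻²⁷ × 2.611 × 10⁻¹⁴) = 9.347 × 10⁻²¹ kg·m/s.
λ = h/p = 6.626 × 10⁻³⁴ / 9.347 × 10⁻²¹ = 7.09 × 10⁻¹⁴ m = 70.9 fm.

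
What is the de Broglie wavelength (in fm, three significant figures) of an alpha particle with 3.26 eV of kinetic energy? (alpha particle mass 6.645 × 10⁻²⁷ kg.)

KE = 3.26 eV = 5.223 × 10⁻¹⁹ J.
p = √(2mKE) = √(2 × 6.645 × 10⁻²⁷ × 5.223 × 10⁻¹⁹) = 8.331 × 10⁻²³ kg·m/s.
λ = h/p = 6.626 × 10⁻³⁴ / 8.331 × 10⁻²³ = 7.95 × 10⁻¹² m = 7950 fm.

λ = 7950 fm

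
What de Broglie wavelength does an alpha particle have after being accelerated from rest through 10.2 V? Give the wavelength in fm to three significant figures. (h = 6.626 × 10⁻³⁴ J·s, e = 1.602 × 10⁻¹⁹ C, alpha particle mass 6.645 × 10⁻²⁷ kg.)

λ = 3180 fm

KE = 2eV = 2 × 1.602 × 10⁻¹⁹ × 10.20 = 3.268 × 10⁻¹⁸ J.
p = √(2mKE) = √(2 × 6.645 × 10⁻²⁷ × 3.268 × 10⁻¹⁸) = 2.084 × 10⁻²² kg·m/s.
λ = h/p = 6.626 × 10⁻³⁴ / 2.084 × 10⁻²² = 3.18 × 10⁻¹² m = 3180 fm.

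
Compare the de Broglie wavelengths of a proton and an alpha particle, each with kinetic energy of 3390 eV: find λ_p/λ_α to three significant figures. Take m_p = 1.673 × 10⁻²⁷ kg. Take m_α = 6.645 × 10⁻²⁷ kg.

At fixed KE, p = √(2mKE) so λ = h/p ∝ 1/√m.
λ_p/λ_α = √(m_α/m_p) = √(6.645 × 10⁻²⁷/1.673 × 10⁻²⁷) = √(3.972) = 1.99.

λ_p/λ_α = 1.99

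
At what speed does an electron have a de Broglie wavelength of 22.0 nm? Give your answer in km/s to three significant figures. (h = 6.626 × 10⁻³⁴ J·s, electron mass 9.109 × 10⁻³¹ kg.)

v = 33.1 km/s

p = h/λ = 6.626 × 10⁻³⁴ / 2.200 × 10⁻⁸ = 3.012 × 10⁻²⁶ kg·m/s.
v = p/m = 3.012 × 10⁻²⁶ / 9.109 × 10⁻³¹ = 3.31 × 10⁴ m/s = 33.1 km/s.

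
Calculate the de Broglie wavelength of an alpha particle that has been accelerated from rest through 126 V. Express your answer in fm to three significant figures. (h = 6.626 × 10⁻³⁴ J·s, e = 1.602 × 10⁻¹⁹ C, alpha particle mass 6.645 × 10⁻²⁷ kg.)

KE = 2eV = 2 × 1.602 × 10⁻¹⁹ × 126.0 = 4.037 × 10⁻¹⁷ J.
p = √(2mKE) = √(2 × 6.645 × 10⁻²⁷ × 4.037 × 10⁻¹⁷) = 7.325 × 10⁻²² kg·m/s.
λ = h/p = 6.626 × 10⁻³⁴ / 7.325 × 10⁻²² = 9.05 × 10⁻¹³ m = 905 fm.

λ = 905 fm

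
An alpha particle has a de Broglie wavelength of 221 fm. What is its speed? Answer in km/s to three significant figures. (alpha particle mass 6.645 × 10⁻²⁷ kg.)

p = h/λ = 6.626 × 10⁻³⁴ / 2.210 × 10⁻¹³ = 2.998 × 10⁻²¹ kg·m/s.
v = p/m = 2.998 × 10⁻²¹ / 6.645 × 10⁻²⁷ = 4.51 × 10⁵ m/s = 451 km/s.

v = 451 km/s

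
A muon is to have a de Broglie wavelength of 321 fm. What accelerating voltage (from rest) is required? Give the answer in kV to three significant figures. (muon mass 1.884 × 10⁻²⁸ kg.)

V = 70.6 kV

p = h/λ = 6.626 × 10⁻³⁴ / 3.210 × 10⁻¹³ = 2.064 × 10⁻²¹ kg·m/s.
KE = p²/(2m) = 1.131 × 10⁻¹⁴ J.
V = KE/e = 1.131 × 10⁻¹⁴ / (1.602 × 10⁻¹⁹) = 70.6 kV.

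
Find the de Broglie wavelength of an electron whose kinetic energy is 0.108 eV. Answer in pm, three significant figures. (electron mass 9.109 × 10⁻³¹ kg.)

λ = 3730 pm

KE = 0.108 eV = 1.730 × 10⁻²⁰ J.
p = √(2mKE) = √(2 × 9.109 × 10⁻³¹ × 1.730 × 10⁻²⁰) = 1.775 × 10⁻²⁵ kg·m/s.
λ = h/p = 6.626 × 10⁻³⁴ / 1.775 × 10⁻²⁵ = 3.73 × 10⁻⁹ m = 3730 pm.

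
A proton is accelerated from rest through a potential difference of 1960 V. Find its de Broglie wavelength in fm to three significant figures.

KE = eV = 1.602 × 10⁻¹⁹ × 1960 = 3.140 × 10⁻¹⁶ J.
p = √(2mKE) = √(2 × 1.673 × 10⁻²⁷ × 3.140 × 10⁻¹⁶) = 1.025 × 10⁻²¹ kg·m/s.
λ = h/p = 6.626 × 10⁻³⁴ / 1.025 × 10⁻²¹ = 6.46 × 10⁻¹³ m = 646 fm.

λ = 646 fm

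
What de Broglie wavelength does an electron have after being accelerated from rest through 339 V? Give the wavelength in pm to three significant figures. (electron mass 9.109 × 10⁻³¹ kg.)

KE = eV = 1.602 × 10⁻¹⁹ × 339.0 = 5.431 × 10⁻¹⁷ J.
p = √(2mKE) = √(2 × 9.109 × 10⁻³¹ × 5.431 × 10⁻¹⁷) = 9.947 × 10⁻²⁴ kg·m/s.
λ = h/p = 6.626 × 10⁻³⁴ / 9.947 × 10⁻²⁴ = 6.66 × 10⁻¹¹ m = 66.6 pm.

λ = 66.6 pm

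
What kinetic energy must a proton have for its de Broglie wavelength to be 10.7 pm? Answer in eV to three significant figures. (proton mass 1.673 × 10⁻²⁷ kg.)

KE = 7.15 eV

p = h/λ = 6.626 × 10⁻³⁴ / 1.070 × 10⁻¹¹ = 6.193 × 10⁻²³ kg·m/s.
KE = p²/(2m) = (6.193 × 10⁻²³)² / (2 × 1.673 × 10⁻²⁷) = 1.146 × 10⁻¹⁸ J = 7.15 eV.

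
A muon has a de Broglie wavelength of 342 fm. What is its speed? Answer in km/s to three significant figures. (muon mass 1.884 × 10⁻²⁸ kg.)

v = 1.03 × 10⁴ km/s

p = h/λ = 6.626 × 10⁻³⁴ / 3.420 × 10⁻¹³ = 1.937 × 10⁻²¹ kg·m/s.
v = p/m = 1.937 × 10⁻²¹ / 1.884 × 10⁻²⁸ = 1.03 × 10⁷ m/s = 1.03 × 10⁴ km/s.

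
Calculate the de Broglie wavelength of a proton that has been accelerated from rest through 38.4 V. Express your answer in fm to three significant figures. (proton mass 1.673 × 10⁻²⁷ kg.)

KE = eV = 1.602 × 10⁻¹⁹ × 38.40 = 6.152 × 10⁻¹⁸ J.
p = √(2mKE) = √(2 × 1.673 × 10⁻²⁷ × 6.152 × 10⁻¹⁸) = 1.435 × 10⁻²² kg·m/s.
λ = h/p = 6.626 × 10⁻³⁴ / 1.435 × 10⁻²² = 4.62 × 10⁻¹² m = 4620 fm.

λ = 4620 fm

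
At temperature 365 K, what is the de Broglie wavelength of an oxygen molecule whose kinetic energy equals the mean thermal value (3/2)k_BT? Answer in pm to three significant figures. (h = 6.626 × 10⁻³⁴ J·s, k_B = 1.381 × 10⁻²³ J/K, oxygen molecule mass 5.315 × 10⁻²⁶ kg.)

λ = 23.4 pm

KE = (3/2)k_BT = 1.5 × 1.381 × 10⁻²³ × 365 = 7.561 × 10⁻²¹ J.
p = √(2mKE) = √(2 × 5.315 × 10⁻²⁶ × 7.561 × 10⁻²¹) = 2.835 × 10⁻²³ kg·m/s.
λ = h/p = 2.34 × 10⁻¹¹ m = 23.4 pm.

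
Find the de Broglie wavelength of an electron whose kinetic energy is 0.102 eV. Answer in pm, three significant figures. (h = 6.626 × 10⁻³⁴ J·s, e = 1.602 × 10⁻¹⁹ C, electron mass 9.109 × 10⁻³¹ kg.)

KE = 0.102 eV = 1.634 × 10⁻²⁰ J.
p = √(2mKE) = √(2 × 9.109 × 10⁻³¹ × 1.634 × 10⁻²⁰) = 1.725 × 10⁻²⁵ kg·m/s.
λ = h/p = 6.626 × 10⁻³⁴ / 1.725 × 10⁻²⁵ = 3.84 × 10⁻⁹ m = 3840 pm.

λ = 3840 pm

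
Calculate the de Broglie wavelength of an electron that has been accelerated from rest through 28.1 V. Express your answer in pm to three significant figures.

KE = eV = 1.602 × 10⁻¹⁹ × 28.10 = 4.502 × 10⁻¹⁸ J.
p = √(2mKE) = √(2 × 9.109 × 10⁻³¹ × 4.502 × 10⁻¹⁸) = 2.864 × 10⁻²⁴ kg·m/s.
λ = h/p = 6.626 × 10⁻³⁴ / 2.864 × 10⁻²⁴ = 2.31 × 10⁻¹⁰ m = 231 pm.

λ = 231 pm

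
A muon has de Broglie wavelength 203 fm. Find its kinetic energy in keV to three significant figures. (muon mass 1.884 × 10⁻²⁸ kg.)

p = h/λ = 6.626 × 10⁻³⁴ / 2.030 × 10⁻¹³ = 3.264 × 10⁻²¹ kg·m/s.
KE = p²/(2m) = (3.264 × 10⁻²¹)² / (2 × 1.884 × 10⁻²⁸) = 2.827 × 10⁻¹⁴ J = 176 keV.

KE = 176 keV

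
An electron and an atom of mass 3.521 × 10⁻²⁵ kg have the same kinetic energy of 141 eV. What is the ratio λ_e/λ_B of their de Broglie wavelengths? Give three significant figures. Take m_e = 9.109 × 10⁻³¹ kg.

λ_e/λ_B = 622

At fixed KE, p = √(2mKE) so λ = h/p ∝ 1/√m.
λ_e/λ_B = √(m_B/m_e) = √(3.521 × 10⁻²⁵/9.109 × 10⁻³¹) = √(3.865 × 10⁵) = 622.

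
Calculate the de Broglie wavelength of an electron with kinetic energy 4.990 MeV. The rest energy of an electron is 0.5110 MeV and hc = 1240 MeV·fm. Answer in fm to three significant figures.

λ = 226 fm

Total energy E = KE + m₀c² = 4.990 + 0.5110 = 5.5010 MeV.
(pc)² = E² − (m₀c²)² = (5.5010)² − (0.5110)² = 30.00 MeV², so pc = 5.477 MeV.
λ = hc/(pc) = 1240 MeV·fm / 5.477 MeV = 226 fm.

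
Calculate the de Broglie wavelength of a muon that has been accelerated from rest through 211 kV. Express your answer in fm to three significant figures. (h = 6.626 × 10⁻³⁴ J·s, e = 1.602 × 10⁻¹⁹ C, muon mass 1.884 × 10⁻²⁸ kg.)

KE = eV = 1.602 × 10⁻¹⁹ × 2.110 × 10⁵ = 3.380 × 10⁻¹⁴ J.
p = √(2mKE) = √(2 × 1.884 × 10⁻²⁸ × 3.380 × 10⁻¹⁴) = 3.569 × 10⁻²¹ kg·m/s.
λ = h/p = 6.626 × 10⁻³⁴ / 3.569 × 10⁻²¹ = 1.86 × 10⁻¹³ m = 186 fm.

λ = 186 fm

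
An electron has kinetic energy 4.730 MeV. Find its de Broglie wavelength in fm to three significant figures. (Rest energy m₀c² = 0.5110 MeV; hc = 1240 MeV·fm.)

λ = 238 fm

Total energy E = KE + m₀c² = 4.730 + 0.5110 = 5.2410 MeV.
(pc)² = E² − (m₀c²)² = (5.2410)² − (0.5110)² = 27.21 MeV², so pc = 5.216 MeV.
λ = hc/(pc) = 1240 MeV·fm / 5.216 MeV = 238 fm.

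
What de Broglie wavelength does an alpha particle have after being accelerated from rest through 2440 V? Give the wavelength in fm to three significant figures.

λ = 206 fm

KE = 2eV = 2 × 1.602 × 10⁻¹⁹ × 2440 = 7.818 × 10⁻¹⁶ J.
p = √(2mKE) = √(2 × 6.645 × 10⁻²⁷ × 7.818 × 10⁻¹⁶) = 3.223 × 10⁻²¹ kg·m/s.
λ = h/p = 6.626 × 10⁻³⁴ / 3.223 × 10⁻²¹ = 2.06 × 10⁻¹³ m = 206 fm.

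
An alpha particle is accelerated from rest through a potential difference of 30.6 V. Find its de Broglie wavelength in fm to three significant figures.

KE = 2eV = 2 × 1.602 × 10⁻¹⁹ × 30.60 = 9.804 × 10⁻¹⁸ J.
p = √(2mKE) = √(2 × 6.645 × 10⁻²⁷ × 9.804 × 10⁻¹⁸) = 3.610 × 10⁻²² kg·m/s.
λ = h/p = 6.626 × 10⁻³⁴ / 3.610 × 10⁻²² = 1.84 × 10⁻¹² m = 1840 fm.

λ = 1840 fm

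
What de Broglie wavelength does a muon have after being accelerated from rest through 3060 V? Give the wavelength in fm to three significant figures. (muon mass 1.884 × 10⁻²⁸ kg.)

λ = 1540 fm

KE = eV = 1.602 × 10⁻¹⁹ × 3060 = 4.902 × 10⁻¹⁶ J.
p = √(2mKE) = √(2 × 1.884 × 10⁻²⁸ × 4.902 × 10⁻¹⁶) = 4.298 × 10⁻²² kg·m/s.
λ = h/p = 6.626 × 10⁻³⁴ / 4.298 × 10⁻²² = 1.54 × 10⁻¹² m = 1540 fm.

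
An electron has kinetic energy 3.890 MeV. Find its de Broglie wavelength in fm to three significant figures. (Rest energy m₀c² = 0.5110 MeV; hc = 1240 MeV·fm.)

Total energy E = KE + m₀c² = 3.890 + 0.5110 = 4.4010 MeV.
(pc)² = E² − (m₀c²)² = (4.4010)² − (0.5110)² = 19.11 MeV², so pc = 4.371 MeV.
λ = hc/(pc) = 1240 MeV·fm / 4.371 MeV = 284 fm.

λ = 284 fm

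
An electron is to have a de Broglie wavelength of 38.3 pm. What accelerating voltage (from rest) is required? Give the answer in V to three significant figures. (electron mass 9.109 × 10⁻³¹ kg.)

p = h/λ = 6.626 × 10⁻³⁴ / 3.830 × 10⁻¹¹ = 1.730 × 10⁻²³ kg·m/s.
KE = p²/(2m) = 1.643 × 10⁻¹⁶ J.
V = KE/e = 1.643 × 10⁻¹⁶ / (1.602 × 10⁻¹⁹) = 1030 V.

V = 1030 V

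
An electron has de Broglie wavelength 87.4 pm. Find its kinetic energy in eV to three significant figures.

p = h/λ = 6.626 × 10⁻³⁴ / 8.740 × 10⁻¹¹ = 7.581 × 10⁻²⁴ kg·m/s.
KE = p²/(2m) = (7.581 × 10⁻²⁴)² / (2 × 9.109 × 10⁻³¹) = 3.155 × 10⁻¹⁷ J = 197 eV.

KE = 197 eV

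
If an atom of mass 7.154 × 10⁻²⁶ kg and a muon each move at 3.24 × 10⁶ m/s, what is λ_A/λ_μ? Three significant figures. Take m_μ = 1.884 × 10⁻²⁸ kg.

λ_A/λ_μ = 2.63 × 10⁻³

At fixed v, p = mv so λ = h/(mv) ∝ 1/m.
λ_A/λ_μ = m_μ/m_A = 1.884 × 10⁻²⁸/7.154 × 10⁻²⁶ = 2.63 × 10⁻³.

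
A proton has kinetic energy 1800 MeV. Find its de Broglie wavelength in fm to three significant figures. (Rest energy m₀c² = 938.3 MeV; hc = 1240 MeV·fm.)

Total energy E = KE + m₀c² = 1800 + 938.3 = 2738.3 MeV.
(pc)² = E² − (m₀c²)² = (2738.3)² − (938.3)² = 6.618 × 10⁶ MeV², so pc = 2573 MeV.
λ = hc/(pc) = 1240 MeV·fm / 2573 MeV = 0.482 fm.

λ = 0.482 fm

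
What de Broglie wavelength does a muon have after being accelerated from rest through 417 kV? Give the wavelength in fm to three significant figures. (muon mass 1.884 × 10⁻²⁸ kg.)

KE = eV = 1.602 × 10⁻¹⁹ × 4.170 × 10⁵ = 6.680 × 10⁻¹⁴ J.
p = √(2mKE) = √(2 × 1.884 × 10⁻²⁸ × 6.680 × 10⁻¹⁴) = 5.017 × 10⁻²¹ kg·m/s.
λ = h/p = 6.626 × 10⁻³⁴ / 5.017 × 10⁻²¹ = 1.32 × 10⁻¹³ m = 132 fm.

λ = 132 fm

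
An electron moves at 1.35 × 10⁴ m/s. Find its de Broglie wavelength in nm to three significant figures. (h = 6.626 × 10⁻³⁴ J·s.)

λ = 53.9 nm

p = mv = 9.109 × 10⁻³¹ × 1.35 × 10⁴ = 1.230 × 10⁻²⁶ kg·m/s.
λ = h/p = 6.626 × 10⁻³⁴ / 1.230 × 10⁻²⁶ = 5.39 × 10⁻⁸ m = 53.9 nm.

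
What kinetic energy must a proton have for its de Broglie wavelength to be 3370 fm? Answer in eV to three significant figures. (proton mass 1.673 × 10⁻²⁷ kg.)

KE = 72.1 eV

p = h/λ = 6.626 × 10⁻³⁴ / 3.370 × 10⁻¹² = 1.966 × 10⁻²² kg·m/s.
KE = p²/(2m) = (1.966 × 10⁻²²)² / (2 × 1.673 × 10⁻²⁷) = 1.155 × 10⁻¹⁷ J = 72.1 eV.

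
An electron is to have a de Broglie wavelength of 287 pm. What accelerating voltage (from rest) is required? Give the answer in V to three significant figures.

p = h/λ = 6.626 × 10⁻³⁴ / 2.870 × 10⁻¹⁰ = 2.309 × 10⁻²⁴ kg·m/s.
KE = p²/(2m) = 2.926 × 10⁻¹⁸ J.
V = KE/e = 2.926 × 10⁻¹⁸ / (1.602 × 10⁻¹⁹) = 18.3 V.

V = 18.3 V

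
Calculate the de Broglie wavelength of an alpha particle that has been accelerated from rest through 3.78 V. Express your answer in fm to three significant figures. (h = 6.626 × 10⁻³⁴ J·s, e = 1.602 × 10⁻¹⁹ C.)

KE = 2eV = 2 × 1.602 × 10⁻¹⁹ × 3.780 = 1.211 × 10⁻¹⁸ J.
p = √(2mKE) = √(2 × 6.645 × 10⁻²⁷ × 1.211 × 10⁻¹⁸) = 1.269 × 10⁻²² kg·m/s.
λ = h/p = 6.626 × 10⁻³⁴ / 1.269 × 10⁻²² = 5.22 × 10⁻¹² m = 5220 fm.

λ = 5220 fm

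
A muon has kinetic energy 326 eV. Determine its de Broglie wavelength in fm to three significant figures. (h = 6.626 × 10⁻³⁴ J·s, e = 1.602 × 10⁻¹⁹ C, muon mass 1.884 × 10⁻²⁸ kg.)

λ = 4720 fm

KE = 326 eV = 5.223 × 10⁻¹⁷ J.
p = √(2mKE) = √(2 × 1.884 × 10⁻²⁸ × 5.223 × 10⁻¹⁷) = 1.403 × 10⁻²² kg·m/s.
λ = h/p = 6.626 × 10⁻³⁴ / 1.403 × 10⁻²² = 4.72 × 10⁻¹² m = 4720 fm.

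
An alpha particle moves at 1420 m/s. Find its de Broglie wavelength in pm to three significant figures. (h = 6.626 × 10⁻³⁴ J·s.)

p = mv = 6.645 × 10⁻²⁷ × 1420 = 9.436 × 10⁻²⁴ kg·m/s.
λ = h/p = 6.626 × 10⁻³⁴ / 9.436 × 10⁻²⁴ = 7.02 × 10⁻¹¹ m = 70.2 pm.

λ = 70.2 pm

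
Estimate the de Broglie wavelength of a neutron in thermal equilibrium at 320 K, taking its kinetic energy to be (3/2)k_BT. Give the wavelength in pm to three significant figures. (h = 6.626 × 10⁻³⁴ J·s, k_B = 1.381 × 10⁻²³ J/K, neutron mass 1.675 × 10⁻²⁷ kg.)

λ = 141 pm

KE = (3/2)k_BT = 1.5 × 1.381 × 10⁻²³ × 320 = 6.629 × 10⁻²¹ J.
p = √(2mKE) = √(2 × 1.675 × 10⁻²⁷ × 6.629 × 10⁻²¹) = 4.712 × 10⁻²⁴ kg·m/s.
λ = h/p = 1.41 × 10⁻¹⁰ m = 141 pm.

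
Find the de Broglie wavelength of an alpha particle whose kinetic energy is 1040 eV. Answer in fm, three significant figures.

KE = 1040 eV = 1.666 × 10⁻¹⁶ J.
p = √(2mKE) = √(2 × 6.645 × 10⁻²⁷ × 1.666 × 10⁻¹⁶) = 1.488 × 10⁻²¹ kg·m/s.
λ = h/p = 6.626 × 10⁻³⁴ / 1.488 × 10⁻²¹ = 4.45 × 10⁻¹³ m = 445 fm.

λ = 445 fm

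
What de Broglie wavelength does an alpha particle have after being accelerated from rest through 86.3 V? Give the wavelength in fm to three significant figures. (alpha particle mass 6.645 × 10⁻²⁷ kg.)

λ = 1090 fm

KE = 2eV = 2 × 1.602 × 10⁻¹⁹ × 86.30 = 2.765 × 10⁻¹⁷ J.
p = √(2mKE) = √(2 × 6.645 × 10⁻²⁷ × 2.765 × 10⁻¹⁷) = 6.062 × 10⁻²² kg·m/s.
λ = h/p = 6.626 × 10⁻³⁴ / 6.062 × 10⁻²² = 1.09 × 10⁻¹² m = 1090 fm.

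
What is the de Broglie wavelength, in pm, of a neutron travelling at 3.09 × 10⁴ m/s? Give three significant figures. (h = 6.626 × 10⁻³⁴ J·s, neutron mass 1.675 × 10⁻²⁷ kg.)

p = mv = 1.675 × 10⁻²⁷ × 3.09 × 10⁴ = 5.176 × 10⁻²³ kg·m/s.
λ = h/p = 6.626 × 10⁻³⁴ / 5.176 × 10⁻²³ = 1.28 × 10⁻¹¹ m = 12.8 pm.

λ = 12.8 pm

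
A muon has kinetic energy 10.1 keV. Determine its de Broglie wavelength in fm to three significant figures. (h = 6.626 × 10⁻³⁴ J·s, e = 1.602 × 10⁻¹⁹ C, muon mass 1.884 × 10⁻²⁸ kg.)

KE = 10.1 keV = 1.618 × 10⁻¹⁵ J.
p = √(2mKE) = √(2 × 1.884 × 10⁻²⁸ × 1.618 × 10⁻¹⁵) = 7.808 × 10⁻²² kg·m/s.
λ = h/p = 6.626 × 10⁻³⁴ / 7.808 × 10⁻²² = 8.49 × 10⁻¹³ m = 849 fm.

λ = 849 fm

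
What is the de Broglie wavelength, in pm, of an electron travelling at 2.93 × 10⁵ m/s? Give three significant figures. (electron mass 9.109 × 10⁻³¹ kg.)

λ = 2480 pm

p = mv = 9.109 × 10⁻³¹ × 2.93 × 10⁵ = 2.669 × 10⁻²⁵ kg·m/s.
λ = h/p = 6.626 × 10⁻³⁴ / 2.669 × 10⁻²⁵ = 2.48 × 10⁻⁹ m = 2480 pm.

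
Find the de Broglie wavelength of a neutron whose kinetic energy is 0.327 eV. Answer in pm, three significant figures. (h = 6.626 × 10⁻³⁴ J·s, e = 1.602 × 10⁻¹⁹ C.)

λ = 50.0 pm

KE = 0.327 eV = 5.239 × 10⁻²⁰ J.
p = √(2mKE) = √(2 × 1.675 × 10⁻²⁷ × 5.239 × 10⁻²⁰) = 1.325 × 10⁻²³ kg·m/s.
λ = h/p = 6.626 × 10⁻³⁴ / 1.325 × 10⁻²³ = 5.00 × 10⁻¹¹ m = 50.0 pm.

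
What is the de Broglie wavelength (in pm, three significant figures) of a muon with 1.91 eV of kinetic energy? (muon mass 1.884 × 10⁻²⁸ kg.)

λ = 61.7 pm

KE = 1.91 eV = 3.060 × 10⁻¹⁹ J.
p = √(2mKE) = √(2 × 1.884 × 10⁻²⁸ × 3.060 × 10⁻¹⁹) = 1.074 × 10⁻²³ kg·m/s.
λ = h/p = 6.626 × 10⁻³⁴ / 1.074 × 10⁻²³ = 6.17 × 10⁻¹¹ m = 61.7 pm.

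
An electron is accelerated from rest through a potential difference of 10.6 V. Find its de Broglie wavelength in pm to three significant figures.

λ = 377 pm

KE = eV = 1.602 × 10⁻¹⁹ × 10.60 = 1.698 × 10⁻¹⁸ J.
p = √(2mKE) = √(2 × 9.109 × 10⁻³¹ × 1.698 × 10⁻¹⁸) = 1.759 × 10⁻²⁴ kg·m/s.
λ = h/p = 6.626 × 10⁻³⁴ / 1.759 × 10⁻²⁴ = 3.77 × 10⁻¹⁰ m = 377 pm.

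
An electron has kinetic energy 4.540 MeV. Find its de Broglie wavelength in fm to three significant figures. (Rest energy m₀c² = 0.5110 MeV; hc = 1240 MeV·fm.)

Total energy E = KE + m₀c² = 4.540 + 0.5110 = 5.0510 MeV.
(pc)² = E² − (m₀c²)² = (5.0510)² − (0.5110)² = 25.25 MeV², so pc = 5.025 MeV.
λ = hc/(pc) = 1240 MeV·fm / 5.025 MeV = 247 fm.

λ = 247 fm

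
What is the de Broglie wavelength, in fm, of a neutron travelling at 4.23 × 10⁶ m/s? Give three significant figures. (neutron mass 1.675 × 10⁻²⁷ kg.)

p = mv = 1.675 × 10⁻²⁷ × 4.23 × 10⁶ = 7.085 × 10⁻²¹ kg·m/s.
λ = h/p = 6.626 × 10⁻³⁴ / 7.085 × 10⁻²¹ = 9.35 × 10⁻¹⁴ m = 93.5 fm.

λ = 93.5 fm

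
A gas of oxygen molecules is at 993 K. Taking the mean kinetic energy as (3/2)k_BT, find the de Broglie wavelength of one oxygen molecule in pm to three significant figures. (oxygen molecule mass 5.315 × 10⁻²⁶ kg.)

λ = 14.2 pm

KE = (3/2)k_BT = 1.5 × 1.381 × 10⁻²³ × 993 = 2.057 × 10⁻²⁰ J.
p = √(2mKE) = √(2 × 5.315 × 10⁻²⁶ × 2.057 × 10⁻²⁰) = 4.676 × 10⁻²³ kg·m/s.
λ = h/p = 1.42 × 10⁻¹¹ m = 14.2 pm.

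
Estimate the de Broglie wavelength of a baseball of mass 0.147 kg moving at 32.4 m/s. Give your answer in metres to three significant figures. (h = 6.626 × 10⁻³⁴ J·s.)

λ = 1.39 × 10⁻³⁴ m

p = mv = 0.147 × 32.4 = 4.763 kg·m/s.
λ = h/p = 6.626 × 10⁻³⁴ / 4.763 = 1.39 × 10⁻³⁴ m.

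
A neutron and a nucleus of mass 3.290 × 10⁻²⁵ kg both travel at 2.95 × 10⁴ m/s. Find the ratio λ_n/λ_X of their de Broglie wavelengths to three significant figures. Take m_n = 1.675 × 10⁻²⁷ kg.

At fixed v, p = mv so λ = h/(mv) ∝ 1/m.
λ_n/λ_X = m_X/m_n = 3.290 × 10⁻²⁵/1.675 × 10⁻²⁷ = 196.

λ_n/λ_X = 196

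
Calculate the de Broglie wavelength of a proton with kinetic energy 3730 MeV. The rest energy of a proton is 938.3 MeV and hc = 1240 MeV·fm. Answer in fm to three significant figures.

λ = 0.271 fm

Total energy E = KE + m₀c² = 3730 + 938.3 = 4668.3 MeV.
(pc)² = E² − (m₀c²)² = (4668.3)² − (938.3)² = 2.091 × 10⁷ MeV², so pc = 4573 MeV.
λ = hc/(pc) = 1240 MeV·fm / 4573 MeV = 0.271 fm.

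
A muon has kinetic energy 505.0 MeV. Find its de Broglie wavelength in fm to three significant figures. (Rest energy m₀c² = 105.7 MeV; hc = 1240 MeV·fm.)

Total energy E = KE + m₀c² = 505.0 + 105.7 = 610.7 MeV.
(pc)² = E² − (m₀c²)² = (610.7)² − (105.7)² = 3.618 × 10⁵ MeV², so pc = 601.5 MeV.
λ = hc/(pc) = 1240 MeV·fm / 601.5 MeV = 2.06 fm.

λ = 2.06 fm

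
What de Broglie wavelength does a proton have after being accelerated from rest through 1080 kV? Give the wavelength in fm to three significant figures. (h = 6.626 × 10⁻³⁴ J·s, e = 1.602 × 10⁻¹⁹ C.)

λ = 27.5 fm

KE = eV = 1.602 × 10⁻¹⁹ × 1.080 × 10⁶ = 1.730 × 10⁻¹³ J.
p = √(2mKE) = √(2 × 1.673 × 10⁻²⁷ × 1.730 × 10⁻¹³) = 2.406 × 10⁻²⁰ kg·m/s.
λ = h/p = 6.626 × 10⁻³⁴ / 2.406 × 10⁻²⁰ = 2.75 × 10⁻¹⁴ m = 27.5 fm.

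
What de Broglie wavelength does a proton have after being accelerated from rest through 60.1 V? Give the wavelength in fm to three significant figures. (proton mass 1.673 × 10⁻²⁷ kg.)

KE = eV = 1.602 × 10⁻¹⁹ × 60.10 = 9.628 × 10⁻¹⁸ J.
p = √(2mKE) = √(2 × 1.673 × 10⁻²⁷ × 9.628 × 10⁻¹⁸) = 1.795 × 10⁻²² kg·m/s.
λ = h/p = 6.626 × 10⁻³⁴ / 1.795 × 10⁻²² = 3.69 × 10⁻¹² m = 3690 fm.

λ = 3690 fm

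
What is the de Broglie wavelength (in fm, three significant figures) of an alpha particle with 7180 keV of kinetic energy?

KE = 7180 keV = 1.150 × 10⁻¹² J.
p = √(2mKE) = √(2 × 6.645 × 10⁻²⁷ × 1.150 × 10⁻¹²) = 1.236 × 10⁻¹⁹ kg·m/s.
λ = h/p = 6.626 × 10⁻³⁴ / 1.236 × 10⁻¹⁹ = 5.36 × 10⁻¹⁵ m = 5.36 fm.

λ = 5.36 fm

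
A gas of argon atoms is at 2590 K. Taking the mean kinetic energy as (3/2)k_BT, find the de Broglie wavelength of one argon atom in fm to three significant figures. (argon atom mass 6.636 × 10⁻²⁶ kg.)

KE = (3/2)k_BT = 1.5 × 1.381 × 10⁻²³ × 2590 = 5.365 × 10⁻²⁰ J.
p = √(2mKE) = √(2 × 6.636 × 10⁻²⁶ × 5.365 × 10⁻²⁰) = 8.438 × 10⁻²³ kg·m/s.
λ = h/p = 7.85 × 10⁻¹² m = 7850 fm.

λ = 7850 fm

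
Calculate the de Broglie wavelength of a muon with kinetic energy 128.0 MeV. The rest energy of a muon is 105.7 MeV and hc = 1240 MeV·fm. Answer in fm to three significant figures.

Total energy E = KE + m₀c² = 128.0 + 105.7 = 233.7 MeV.
(pc)² = E² − (m₀c²)² = (233.7)² − (105.7)² = 4.344 × 10⁴ MeV², so pc = 208.4 MeV.
λ = hc/(pc) = 1240 MeV·fm / 208.4 MeV = 5.95 fm.

λ = 5.95 fm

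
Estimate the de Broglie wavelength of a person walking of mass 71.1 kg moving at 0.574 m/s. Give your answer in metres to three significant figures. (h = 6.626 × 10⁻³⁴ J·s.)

λ = 1.62 × 10⁻³⁵ m

p = mv = 71.1 × 0.574 = 4.081 × 10¹ kg·m/s.
λ = h/p = 6.626 × 10⁻³⁴ / 4.081 × 10¹ = 1.62 × 10⁻³⁵ m.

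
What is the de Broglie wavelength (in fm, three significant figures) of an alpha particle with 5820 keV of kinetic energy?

KE = 5820 keV = 9.324 × 10⁻¹³ J.
p = √(2mKE) = √(2 × 6.645 × 10⁻²⁷ × 9.324 × 10⁻¹³) = 1.113 × 10⁻¹⁹ kg·m/s.
λ = h/p = 6.626 × 10⁻³⁴ / 1.113 × 10⁻¹⁹ = 5.95 × 10⁻¹⁵ m = 5.95 fm.

λ = 5.95 fm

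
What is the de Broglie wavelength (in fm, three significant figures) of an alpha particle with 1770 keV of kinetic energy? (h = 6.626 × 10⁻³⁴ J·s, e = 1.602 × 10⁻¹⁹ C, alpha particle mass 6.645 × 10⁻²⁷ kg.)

KE = 1770 keV = 2.836 × 10⁻¹³ J.
p = √(2mKE) = √(2 × 6.645 × 10⁻²⁷ × 2.836 × 10⁻¹³) = 6.139 × 10⁻²⁰ kg·m/s.
λ = h/p = 6.626 × 10⁻³⁴ / 6.139 × 10⁻²⁰ = 1.08 × 10⁻¹⁴ m = 10.8 fm.

λ = 10.8 fm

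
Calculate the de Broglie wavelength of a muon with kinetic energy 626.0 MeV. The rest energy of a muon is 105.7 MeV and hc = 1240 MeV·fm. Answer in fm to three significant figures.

Total energy E = KE + m₀c² = 626.0 + 105.7 = 731.7 MeV.
(pc)² = E² − (m₀c²)² = (731.7)² − (105.7)² = 5.242 × 10⁵ MeV², so pc = 724.0 MeV.
λ = hc/(pc) = 1240 MeV·fm / 724.0 MeV = 1.71 fm.

λ = 1.71 fm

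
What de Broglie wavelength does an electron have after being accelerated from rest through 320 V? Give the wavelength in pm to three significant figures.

KE = eV = 1.602 × 10⁻¹⁹ × 320.0 = 5.126 × 10⁻¹⁷ J.
p = √(2mKE) = √(2 × 9.109 × 10⁻³¹ × 5.126 × 10⁻¹⁷) = 9.664 × 10⁻²⁴ kg·m/s.
λ = h/p = 6.626 × 10⁻³⁴ / 9.664 × 10⁻²⁴ = 6.86 × 10⁻¹¹ m = 68.6 pm.

λ = 68.6 pm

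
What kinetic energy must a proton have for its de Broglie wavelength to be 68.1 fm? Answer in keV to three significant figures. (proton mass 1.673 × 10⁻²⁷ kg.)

p = h/λ = 6.626 × 10⁻³⁴ / 6.810 × 10⁻¹⁴ = 9.730 × 10⁻²¹ kg·m/s.
KE = p²/(2m) = (9.730 × 10⁻²¹)² / (2 × 1.673 × 10⁻²⁷) = 2.829 × 10⁻¹⁴ J = 177 keV.

KE = 177 keV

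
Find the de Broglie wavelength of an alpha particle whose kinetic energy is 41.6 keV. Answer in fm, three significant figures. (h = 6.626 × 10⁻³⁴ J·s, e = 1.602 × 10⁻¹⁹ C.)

λ = 70.4 fm

KE = 41.6 keV = 6.664 × 10⁻¹⁵ J.
p = √(2mKE) = √(2 × 6.645 × 10⁻²⁷ × 6.664 × 10⁻¹⁵) = 9.411 × 10⁻²¹ kg·m/s.
λ = h/p = 6.626 × 10⁻³⁴ / 9.411 × 10⁻²¹ = 7.04 × 10⁻¹⁴ m = 70.4 fm.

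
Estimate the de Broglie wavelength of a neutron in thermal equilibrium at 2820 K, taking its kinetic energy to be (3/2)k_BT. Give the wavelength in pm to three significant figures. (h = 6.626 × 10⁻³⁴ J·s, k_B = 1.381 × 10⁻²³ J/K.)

λ = 47.4 pm

KE = (3/2)k_BT = 1.5 × 1.381 × 10⁻²³ × 2820 = 5.842 × 10⁻²⁰ J.
p = √(2mKE) = √(2 × 1.675 × 10⁻²⁷ × 5.842 × 10⁻²⁰) = 1.399 × 10⁻²³ kg·m/s.
λ = h/p = 4.74 × 10⁻¹¹ m = 47.4 pm.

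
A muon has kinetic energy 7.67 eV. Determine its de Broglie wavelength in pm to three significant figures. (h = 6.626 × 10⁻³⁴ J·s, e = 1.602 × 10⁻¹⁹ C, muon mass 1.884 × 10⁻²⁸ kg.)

KE = 7.67 eV = 1.229 × 10⁻¹⁸ J.
p = √(2mKE) = √(2 × 1.884 × 10⁻²⁸ × 1.229 × 10⁻¹⁸) = 2.152 × 10⁻²³ kg·m/s.
λ = h/p = 6.626 × 10⁻³⁴ / 2.152 × 10⁻²³ = 3.08 × 10⁻¹¹ m = 30.8 pm.

λ = 30.8 pm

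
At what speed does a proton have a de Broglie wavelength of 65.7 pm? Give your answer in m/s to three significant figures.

v = 6030 m/s

p = h/λ = 6.626 × 10⁻³⁴ / 6.570 × 10⁻¹¹ = 1.009 × 10⁻²³ kg·m/s.
v = p/m = 1.009 × 10⁻²³ / 1.673 × 10⁻²⁷ = 6.03 × 10³ m/s = 6030 m/s.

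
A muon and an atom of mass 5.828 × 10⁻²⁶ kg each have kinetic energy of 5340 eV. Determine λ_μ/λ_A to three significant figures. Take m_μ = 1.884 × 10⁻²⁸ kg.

λ_μ/λ_A = 17.6

At fixed KE, p = √(2mKE) so λ = h/p ∝ 1/√m.
λ_μ/λ_A = √(m_A/m_μ) = √(5.828 × 10⁻²⁶/1.884 × 10⁻²⁸) = √(309.3) = 17.6.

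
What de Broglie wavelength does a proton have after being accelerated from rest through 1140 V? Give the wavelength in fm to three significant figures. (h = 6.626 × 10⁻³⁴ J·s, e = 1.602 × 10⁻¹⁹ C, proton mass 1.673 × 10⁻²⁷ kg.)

KE = eV = 1.602 × 10⁻¹⁹ × 1140 = 1.826 × 10⁻¹⁶ J.
p = √(2mKE) = √(2 × 1.673 × 10⁻²⁷ × 1.826 × 10⁻¹⁶) = 7.817 × 10⁻²² kg·m/s.
λ = h/p = 6.626 × 10⁻³⁴ / 7.817 × 10⁻²² = 8.48 × 10⁻¹³ m = 848 fm.

λ = 848 fm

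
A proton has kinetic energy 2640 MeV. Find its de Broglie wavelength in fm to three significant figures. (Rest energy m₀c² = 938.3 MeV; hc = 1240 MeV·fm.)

λ = 0.359 fm

Total energy E = KE + m₀c² = 2640 + 938.3 = 3578.3 MeV.
(pc)² = E² − (m₀c²)² = (3578.3)² − (938.3)² = 1.192 × 10⁷ MeV², so pc = 3453 MeV.
λ = hc/(pc) = 1240 MeV·fm / 3453 MeV = 0.359 fm.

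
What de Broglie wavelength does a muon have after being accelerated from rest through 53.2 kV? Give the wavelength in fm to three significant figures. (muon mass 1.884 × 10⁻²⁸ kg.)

λ = 370 fm

KE = eV = 1.602 × 10⁻¹⁹ × 5.320 × 10⁴ = 8.523 × 10⁻¹⁵ J.
p = √(2mKE) = √(2 × 1.884 × 10⁻²⁸ × 8.523 × 10⁻¹⁵) = 1.792 × 10⁻²¹ kg·m/s.
λ = h/p = 6.626 × 10⁻³⁴ / 1.792 × 10⁻²¹ = 3.70 × 10⁻¹³ m = 370 fm.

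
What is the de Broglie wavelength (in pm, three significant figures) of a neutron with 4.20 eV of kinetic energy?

λ = 14.0 pm

KE = 4.20 eV = 6.728 × 10⁻¹⁹ J.
p = √(2mKE) = √(2 × 1.675 × 10⁻²⁷ × 6.728 × 10⁻¹⁹) = 4.748 × 10⁻²³ kg·m/s.
λ = h/p = 6.626 × 10⁻³⁴ / 4.748 × 10⁻²³ = 1.40 × 10⁻¹¹ m = 14.0 pm.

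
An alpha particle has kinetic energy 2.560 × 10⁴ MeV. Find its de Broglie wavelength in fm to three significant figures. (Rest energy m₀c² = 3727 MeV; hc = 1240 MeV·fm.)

Total energy E = KE + m₀c² = 2.560 × 10⁴ + 3727 = 29327 MeV.
(pc)² = E² − (m₀c²)² = (29327)² − (3727)² = 8.462 × 10⁸ MeV², so pc = 2.909 × 10⁴ MeV.
λ = hc/(pc) = 1240 MeV·fm / 2.909 × 10⁴ MeV = 0.0426 fm.

λ = 0.0426 fm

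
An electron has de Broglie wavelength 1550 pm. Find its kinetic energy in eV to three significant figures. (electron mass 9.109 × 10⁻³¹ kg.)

p = h/λ = 6.626 × 10⁻³⁴ / 1.550 × 10⁻⁹ = 4.275 × 10⁻²⁵ kg·m/s.
KE = p²/(2m) = (4.275 × 10⁻²⁵)² / (2 × 9.109 × 10⁻³¹) = 1.003 × 10⁻¹⁹ J = 0.626 eV.

KE = 0.626 eV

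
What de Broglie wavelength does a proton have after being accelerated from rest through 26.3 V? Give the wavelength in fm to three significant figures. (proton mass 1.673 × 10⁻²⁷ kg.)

λ = 5580 fm

KE = eV = 1.602 × 10⁻¹⁹ × 26.30 = 4.213 × 10⁻¹⁸ J.
p = √(2mKE) = √(2 × 1.673 × 10⁻²⁷ × 4.213 × 10⁻¹⁸) = 1.187 × 10⁻²² kg·m/s.
λ = h/p = 6.626 × 10⁻³⁴ / 1.187 × 10⁻²² = 5.58 × 10⁻¹² m = 5580 fm.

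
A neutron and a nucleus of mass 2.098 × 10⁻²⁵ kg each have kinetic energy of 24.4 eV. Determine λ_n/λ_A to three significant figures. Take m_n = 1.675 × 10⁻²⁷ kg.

λ_n/λ_A = 11.2

At fixed KE, p = √(2mKE) so λ = h/p ∝ 1/√m.
λ_n/λ_A = √(m_A/m_n) = √(2.098 × 10⁻²⁵/1.675 × 10⁻²⁷) = √(125.3) = 11.2.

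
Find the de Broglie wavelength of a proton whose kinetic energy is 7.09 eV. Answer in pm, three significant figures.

KE = 7.09 eV = 1.136 × 10⁻¹⁸ J.
p = √(2mKE) = √(2 × 1.673 × 10⁻²⁷ × 1.136 × 10⁻¹⁸) = 6.165 × 10⁻²³ kg·m/s.
λ = h/p = 6.626 × 10⁻³⁴ / 6.165 × 10⁻²³ = 1.07 × 10⁻¹¹ m = 10.7 pm.

λ = 10.7 pm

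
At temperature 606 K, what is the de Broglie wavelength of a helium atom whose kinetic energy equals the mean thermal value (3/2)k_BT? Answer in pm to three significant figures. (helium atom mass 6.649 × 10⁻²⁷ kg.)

λ = 51.3 pm

KE = (3/2)k_BT = 1.5 × 1.381 × 10⁻²³ × 606 = 1.255 × 10⁻²⁰ J.
p = √(2mKE) = √(2 × 6.649 × 10⁻²⁷ × 1.255 × 10⁻²⁰) = 1.292 × 10⁻²³ kg·m/s.
λ = h/p = 5.13 × 10⁻¹¹ m = 51.3 pm.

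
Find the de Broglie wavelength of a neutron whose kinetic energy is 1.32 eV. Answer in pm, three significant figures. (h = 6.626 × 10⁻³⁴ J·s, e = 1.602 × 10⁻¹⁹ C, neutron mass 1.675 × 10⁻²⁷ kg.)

λ = 24.9 pm

KE = 1.32 eV = 2.115 × 10⁻¹⁹ J.
p = √(2mKE) = √(2 × 1.675 × 10⁻²⁷ × 2.115 × 10⁻¹⁹) = 2.662 × 10⁻²³ kg·m/s.
λ = h/p = 6.626 × 10⁻³⁴ / 2.662 × 10⁻²³ = 2.49 × 10⁻¹¹ m = 24.9 pm.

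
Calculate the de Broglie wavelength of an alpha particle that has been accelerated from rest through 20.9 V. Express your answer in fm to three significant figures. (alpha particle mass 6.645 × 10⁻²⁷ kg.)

λ = 2220 fm

KE = 2eV = 2 × 1.602 × 10⁻¹⁹ × 20.90 = 6.696 × 10⁻¹⁸ J.
p = √(2mKE) = √(2 × 6.645 × 10⁻²⁷ × 6.696 × 10⁻¹⁸) = 2.983 × 10⁻²² kg·m/s.
λ = h/p = 6.626 × 10⁻³⁴ / 2.983 × 10⁻²² = 2.22 × 10⁻¹² m = 2220 fm.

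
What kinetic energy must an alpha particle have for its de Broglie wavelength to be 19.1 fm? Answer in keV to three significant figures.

KE = 565 keV

p = h/λ = 6.626 × 10⁻³⁴ / 1.910 × 10⁻¹⁴ = 3.469 × 10⁻²⁰ kg·m/s.
KE = p²/(2m) = (3.469 × 10⁻²⁰)² / (2 × 6.645 × 10⁻²⁷) = 9.055 × 10⁻¹⁴ J = 565 keV.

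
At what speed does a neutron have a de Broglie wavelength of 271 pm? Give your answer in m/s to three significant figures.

p = h/λ = 6.626 × 10⁻³⁴ / 2.710 × 10⁻¹⁰ = 2.445 × 10⁻²⁴ kg·m/s.
v = p/m = 2.445 × 10⁻²⁴ / 1.675 × 10⁻²⁷ = 1.46 × 10³ m/s = 1460 m/s.

v = 1460 m/s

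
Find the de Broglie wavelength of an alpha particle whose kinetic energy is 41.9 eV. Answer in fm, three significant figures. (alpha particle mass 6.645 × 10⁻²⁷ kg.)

KE = 41.9 eV = 6.712 × 10⁻¹⁸ J.
p = √(2mKE) = √(2 × 6.645 × 10⁻²⁷ × 6.712 × 10⁻¹⁸) = 2.987 × 10⁻²² kg·m/s.
λ = h/p = 6.626 × 10⁻³⁴ / 2.987 × 10⁻²² = 2.22 × 10⁻¹² m = 2220 fm.

λ = 2220 fm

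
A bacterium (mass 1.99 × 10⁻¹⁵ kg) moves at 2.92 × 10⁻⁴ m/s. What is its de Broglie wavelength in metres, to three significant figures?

p = mv = 1.99 × 10⁻¹⁵ × 2.92 × 10⁻⁴ = 5.811 × 10⁻¹⁹ kg·m/s.
λ = h/p = 6.626 × 10⁻³⁴ / 5.811 × 10⁻¹⁹ = 1.14 × 10⁻¹⁵ m.

λ = 1.14 × 10⁻¹⁵ m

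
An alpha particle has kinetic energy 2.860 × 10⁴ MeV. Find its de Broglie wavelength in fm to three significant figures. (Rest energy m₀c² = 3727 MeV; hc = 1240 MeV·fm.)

Total energy E = KE + m₀c² = 2.860 × 10⁴ + 3727 = 32327 MeV.
(pc)² = E² − (m₀c²)² = (32327)² − (3727)² = 1.031 × 10⁹ MeV², so pc = 3.211 × 10⁴ MeV.
λ = hc/(pc) = 1240 MeV·fm / 3.211 × 10⁴ MeV = 0.0386 fm.

λ = 0.0386 fm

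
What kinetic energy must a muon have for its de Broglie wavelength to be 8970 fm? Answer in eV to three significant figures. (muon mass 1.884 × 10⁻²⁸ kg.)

KE = 90.4 eV

p = h/λ = 6.626 × 10⁻³⁴ / 8.970 × 10⁻¹² = 7.387 × 10⁻²³ kg·m/s.
KE = p²/(2m) = (7.387 × 10⁻²³)² / (2 × 1.884 × 10⁻²⁸) = 1.448 × 10⁻¹⁷ J = 90.4 eV.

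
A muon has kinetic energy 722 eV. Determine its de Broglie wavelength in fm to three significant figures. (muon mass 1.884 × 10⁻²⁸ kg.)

KE = 722 eV = 1.157 × 10⁻¹⁶ J.
p = √(2mKE) = √(2 × 1.884 × 10⁻²⁸ × 1.157 × 10⁻¹⁶) = 2.088 × 10⁻²² kg·m/s.
λ = h/p = 6.626 × 10⁻³⁴ / 2.088 × 10⁻²² = 3.17 × 10⁻¹² m = 3170 fm.

λ = 3170 fm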